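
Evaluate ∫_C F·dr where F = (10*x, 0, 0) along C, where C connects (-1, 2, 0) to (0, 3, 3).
-5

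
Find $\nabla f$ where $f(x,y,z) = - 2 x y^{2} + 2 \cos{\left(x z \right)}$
(-2*y**2 - 2*z*sin(x*z), -4*x*y, -2*x*sin(x*z))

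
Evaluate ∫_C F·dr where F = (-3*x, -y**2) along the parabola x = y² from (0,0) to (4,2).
-80/3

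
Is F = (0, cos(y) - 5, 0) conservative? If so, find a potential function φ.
Yes, F is conservative. φ = -5*y + sin(y)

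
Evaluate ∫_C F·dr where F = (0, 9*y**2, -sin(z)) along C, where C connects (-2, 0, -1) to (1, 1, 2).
-cos(1) + cos(2) + 3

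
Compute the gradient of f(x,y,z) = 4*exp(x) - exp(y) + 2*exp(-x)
(4*exp(x) - 2*exp(-x), -exp(y), 0)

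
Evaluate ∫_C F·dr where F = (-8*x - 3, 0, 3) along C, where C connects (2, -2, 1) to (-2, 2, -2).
3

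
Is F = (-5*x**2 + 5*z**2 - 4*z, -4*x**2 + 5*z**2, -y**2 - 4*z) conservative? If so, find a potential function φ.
No, ∇×F = (-2*y - 10*z, 10*z - 4, -8*x) ≠ 0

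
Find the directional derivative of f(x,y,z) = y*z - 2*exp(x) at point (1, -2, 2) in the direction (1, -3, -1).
2*sqrt(11)*(-E - 2)/11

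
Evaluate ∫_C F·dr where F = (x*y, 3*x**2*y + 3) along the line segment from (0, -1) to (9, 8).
17685/4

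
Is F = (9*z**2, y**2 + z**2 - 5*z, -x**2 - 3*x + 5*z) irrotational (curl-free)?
No, ∇×F = (5 - 2*z, 2*x + 18*z + 3, 0)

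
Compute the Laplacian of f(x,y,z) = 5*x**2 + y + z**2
12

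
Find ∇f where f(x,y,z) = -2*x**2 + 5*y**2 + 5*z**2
(-4*x, 10*y, 10*z)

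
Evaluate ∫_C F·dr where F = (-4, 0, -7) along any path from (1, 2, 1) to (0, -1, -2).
25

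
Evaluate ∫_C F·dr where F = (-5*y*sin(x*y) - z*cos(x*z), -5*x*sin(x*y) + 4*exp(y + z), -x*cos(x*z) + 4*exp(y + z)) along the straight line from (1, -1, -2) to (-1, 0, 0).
-5*cos(1) - sin(2) - 4*exp(-3) + 9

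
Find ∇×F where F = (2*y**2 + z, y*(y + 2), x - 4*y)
(-4, 0, -4*y)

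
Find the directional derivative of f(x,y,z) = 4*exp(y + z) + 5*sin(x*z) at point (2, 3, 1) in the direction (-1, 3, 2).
5*sqrt(14)*(3*cos(2) + 4*exp(4))/14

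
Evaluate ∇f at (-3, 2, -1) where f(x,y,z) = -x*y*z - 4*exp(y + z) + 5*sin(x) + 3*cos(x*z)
(5*cos(3) + 3*sin(3) + 2, -4*E - 3, -4*E + 9*sin(3) + 6)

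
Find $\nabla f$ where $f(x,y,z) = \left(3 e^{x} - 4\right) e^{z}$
(3*exp(x + z), 0, (3*exp(x) - 4)*exp(z))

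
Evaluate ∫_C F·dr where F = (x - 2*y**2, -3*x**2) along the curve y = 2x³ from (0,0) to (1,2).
-297/70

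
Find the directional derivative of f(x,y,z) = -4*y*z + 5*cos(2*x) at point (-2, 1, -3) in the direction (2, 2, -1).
20*sin(4)/3 + 28/3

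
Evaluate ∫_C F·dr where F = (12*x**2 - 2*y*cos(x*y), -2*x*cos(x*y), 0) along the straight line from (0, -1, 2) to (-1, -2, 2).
-4 - 2*sin(2)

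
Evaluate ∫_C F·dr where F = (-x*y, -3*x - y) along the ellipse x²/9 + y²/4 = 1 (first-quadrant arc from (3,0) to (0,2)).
4 - 9*pi/2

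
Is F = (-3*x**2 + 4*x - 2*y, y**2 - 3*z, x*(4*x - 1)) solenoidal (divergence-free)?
No, ∇·F = -6*x + 2*y + 4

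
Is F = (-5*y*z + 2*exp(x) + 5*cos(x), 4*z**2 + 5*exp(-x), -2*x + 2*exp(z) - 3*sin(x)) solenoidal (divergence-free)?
No, ∇·F = 2*exp(x) + 2*exp(z) - 5*sin(x)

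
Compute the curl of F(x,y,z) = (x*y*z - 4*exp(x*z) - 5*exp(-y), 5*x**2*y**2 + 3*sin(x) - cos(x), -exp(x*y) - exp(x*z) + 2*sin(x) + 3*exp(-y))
(-x*exp(x*y) - 3*exp(-y), x*y - 4*x*exp(x*z) + y*exp(x*y) + z*exp(x*z) - 2*cos(x), 10*x*y**2 - x*z + sin(x) + 3*cos(x) - 5*exp(-y))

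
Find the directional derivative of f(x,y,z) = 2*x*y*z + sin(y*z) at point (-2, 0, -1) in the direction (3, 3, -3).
sqrt(3)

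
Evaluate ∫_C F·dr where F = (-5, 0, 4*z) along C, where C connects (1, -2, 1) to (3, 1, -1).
-10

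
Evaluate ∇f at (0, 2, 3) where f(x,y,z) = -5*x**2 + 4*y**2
(0, 16, 0)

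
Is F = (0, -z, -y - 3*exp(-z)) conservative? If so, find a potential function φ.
Yes, F is conservative. φ = -y*z + 3*exp(-z)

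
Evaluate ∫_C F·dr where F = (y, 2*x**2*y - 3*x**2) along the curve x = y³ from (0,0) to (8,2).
148/7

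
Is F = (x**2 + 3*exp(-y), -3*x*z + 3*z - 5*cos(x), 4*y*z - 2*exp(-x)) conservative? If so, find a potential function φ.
No, ∇×F = (3*x + 4*z - 3, -2*exp(-x), -3*z + 5*sin(x) + 3*exp(-y)) ≠ 0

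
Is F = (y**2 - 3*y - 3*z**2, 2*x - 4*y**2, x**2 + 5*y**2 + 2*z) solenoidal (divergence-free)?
No, ∇·F = 2 - 8*y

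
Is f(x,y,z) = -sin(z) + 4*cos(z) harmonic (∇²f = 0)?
No, ∇²f = sin(z) - 4*cos(z)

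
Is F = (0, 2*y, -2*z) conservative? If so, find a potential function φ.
Yes, F is conservative. φ = y**2 - z**2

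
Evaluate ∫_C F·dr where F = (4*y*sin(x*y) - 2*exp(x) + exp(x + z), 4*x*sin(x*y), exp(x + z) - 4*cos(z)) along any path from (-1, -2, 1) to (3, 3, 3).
-2*exp(3) + 4*cos(2) - 1 - 4*sin(3) + 2*exp(-1) + 4*sin(1) - 4*cos(9) + exp(6)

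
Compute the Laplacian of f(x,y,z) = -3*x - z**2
-2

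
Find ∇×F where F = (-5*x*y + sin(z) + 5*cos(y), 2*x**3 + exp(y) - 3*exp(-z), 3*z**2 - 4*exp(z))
(-3*exp(-z), cos(z), 6*x**2 + 5*x + 5*sin(y))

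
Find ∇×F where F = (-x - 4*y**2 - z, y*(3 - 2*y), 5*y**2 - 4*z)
(10*y, -1, 8*y)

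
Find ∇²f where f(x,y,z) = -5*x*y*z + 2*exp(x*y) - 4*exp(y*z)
2*x**2*exp(x*y) + 2*y**2*exp(x*y) - 4*y**2*exp(y*z) - 4*z**2*exp(y*z)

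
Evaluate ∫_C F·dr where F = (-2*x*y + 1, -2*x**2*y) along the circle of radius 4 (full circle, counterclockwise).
0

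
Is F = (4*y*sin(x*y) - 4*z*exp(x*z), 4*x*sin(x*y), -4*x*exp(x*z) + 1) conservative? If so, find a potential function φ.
Yes, F is conservative. φ = z - 4*exp(x*z) - 4*cos(x*y)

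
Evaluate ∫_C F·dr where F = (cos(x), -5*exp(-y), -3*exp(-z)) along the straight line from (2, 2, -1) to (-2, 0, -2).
-3*E - 2*sin(2) - 5*exp(-2) + 5 + 3*exp(2)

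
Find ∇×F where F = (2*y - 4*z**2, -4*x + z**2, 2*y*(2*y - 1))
(8*y - 2*z - 2, -8*z, -6)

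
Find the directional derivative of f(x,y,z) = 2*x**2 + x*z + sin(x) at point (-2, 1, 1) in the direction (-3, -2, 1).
sqrt(14)*(19 - 3*cos(2))/14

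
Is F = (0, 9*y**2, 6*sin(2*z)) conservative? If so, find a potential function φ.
Yes, F is conservative. φ = 3*y**3 - 3*cos(2*z)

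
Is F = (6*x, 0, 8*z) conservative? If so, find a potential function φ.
Yes, F is conservative. φ = 3*x**2 + 4*z**2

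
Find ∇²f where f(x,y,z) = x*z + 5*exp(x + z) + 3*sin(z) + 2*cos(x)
10*exp(x + z) - 3*sin(z) - 2*cos(x)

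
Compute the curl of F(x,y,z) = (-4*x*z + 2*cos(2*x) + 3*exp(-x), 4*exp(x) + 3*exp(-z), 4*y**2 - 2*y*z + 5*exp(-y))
(8*y - 2*z + 3*exp(-z) - 5*exp(-y), -4*x, 4*exp(x))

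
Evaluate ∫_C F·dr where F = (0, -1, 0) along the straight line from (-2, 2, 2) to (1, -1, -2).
3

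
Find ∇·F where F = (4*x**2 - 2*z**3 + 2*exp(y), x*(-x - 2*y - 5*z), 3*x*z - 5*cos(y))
9*x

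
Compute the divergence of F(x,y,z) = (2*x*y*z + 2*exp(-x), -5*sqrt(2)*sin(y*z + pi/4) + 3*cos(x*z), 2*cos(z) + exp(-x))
2*y*z - 5*sqrt(2)*z*cos(y*z + pi/4) - 2*sin(z) - 2*exp(-x)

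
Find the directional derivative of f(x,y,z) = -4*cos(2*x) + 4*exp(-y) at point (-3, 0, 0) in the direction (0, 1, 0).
-4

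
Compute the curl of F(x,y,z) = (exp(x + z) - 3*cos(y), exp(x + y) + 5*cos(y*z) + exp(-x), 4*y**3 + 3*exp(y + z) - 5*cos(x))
(12*y**2 + 5*y*sin(y*z) + 3*exp(y + z), exp(x + z) - 5*sin(x), exp(x + y) - 3*sin(y) - exp(-x))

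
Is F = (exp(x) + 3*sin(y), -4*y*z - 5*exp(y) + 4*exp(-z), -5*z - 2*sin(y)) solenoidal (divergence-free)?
No, ∇·F = -4*z + exp(x) - 5*exp(y) - 5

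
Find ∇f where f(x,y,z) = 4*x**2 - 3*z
(8*x, 0, -3)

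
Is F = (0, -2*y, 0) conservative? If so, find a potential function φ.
Yes, F is conservative. φ = -y**2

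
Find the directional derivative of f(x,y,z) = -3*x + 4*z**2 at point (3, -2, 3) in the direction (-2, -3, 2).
54*sqrt(17)/17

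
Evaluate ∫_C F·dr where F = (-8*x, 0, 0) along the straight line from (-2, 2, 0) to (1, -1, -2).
12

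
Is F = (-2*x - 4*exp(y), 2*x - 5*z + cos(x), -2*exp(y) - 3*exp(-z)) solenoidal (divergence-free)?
No, ∇·F = -2 + 3*exp(-z)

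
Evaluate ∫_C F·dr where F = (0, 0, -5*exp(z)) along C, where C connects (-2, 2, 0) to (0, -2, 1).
5 - 5*E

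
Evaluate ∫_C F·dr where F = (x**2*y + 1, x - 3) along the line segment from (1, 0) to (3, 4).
62/3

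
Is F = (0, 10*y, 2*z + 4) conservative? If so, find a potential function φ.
Yes, F is conservative. φ = 5*y**2 + z**2 + 4*z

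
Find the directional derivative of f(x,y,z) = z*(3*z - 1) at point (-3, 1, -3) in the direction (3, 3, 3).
-19*sqrt(3)/3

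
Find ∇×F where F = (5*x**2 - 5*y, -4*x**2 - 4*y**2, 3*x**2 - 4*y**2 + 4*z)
(-8*y, -6*x, 5 - 8*x)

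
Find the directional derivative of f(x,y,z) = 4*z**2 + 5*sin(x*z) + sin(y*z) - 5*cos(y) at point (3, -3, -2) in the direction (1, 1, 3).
sqrt(11)*(-48 - 5*sin(3) + 24*cos(6))/11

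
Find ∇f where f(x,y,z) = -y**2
(0, -2*y, 0)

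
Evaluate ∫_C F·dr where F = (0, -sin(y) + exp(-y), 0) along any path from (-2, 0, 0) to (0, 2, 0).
cos(2) - exp(-2)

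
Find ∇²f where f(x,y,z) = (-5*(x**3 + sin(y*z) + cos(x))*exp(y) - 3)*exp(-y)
-30*x + 5*y**2*sin(y*z) + 5*z**2*sin(y*z) + 5*cos(x) - 3*exp(-y)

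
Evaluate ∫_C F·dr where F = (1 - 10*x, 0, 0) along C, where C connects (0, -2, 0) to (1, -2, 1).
-4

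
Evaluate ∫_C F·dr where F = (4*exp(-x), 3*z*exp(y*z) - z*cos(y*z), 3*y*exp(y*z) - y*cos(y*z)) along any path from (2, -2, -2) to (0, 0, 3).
-3*exp(4) - 1 + sin(4) + 4*exp(-2)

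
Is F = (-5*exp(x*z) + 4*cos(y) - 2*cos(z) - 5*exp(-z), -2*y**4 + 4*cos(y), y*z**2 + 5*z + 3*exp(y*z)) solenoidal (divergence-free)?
No, ∇·F = -8*y**3 + 2*y*z + 3*y*exp(y*z) - 5*z*exp(x*z) - 4*sin(y) + 5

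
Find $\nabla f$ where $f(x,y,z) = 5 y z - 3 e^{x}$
(-3*exp(x), 5*z, 5*y)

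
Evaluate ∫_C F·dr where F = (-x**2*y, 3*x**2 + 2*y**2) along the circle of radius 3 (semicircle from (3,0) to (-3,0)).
81*pi/8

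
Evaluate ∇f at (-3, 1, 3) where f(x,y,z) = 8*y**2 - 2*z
(0, 16, -2)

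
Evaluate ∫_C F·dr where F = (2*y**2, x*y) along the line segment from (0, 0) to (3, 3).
27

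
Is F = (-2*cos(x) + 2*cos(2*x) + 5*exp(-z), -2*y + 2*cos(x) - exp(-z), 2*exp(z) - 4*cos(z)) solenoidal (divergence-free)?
No, ∇·F = 2*exp(z) + 2*sin(x) - 4*sin(2*x) + 4*sin(z) - 2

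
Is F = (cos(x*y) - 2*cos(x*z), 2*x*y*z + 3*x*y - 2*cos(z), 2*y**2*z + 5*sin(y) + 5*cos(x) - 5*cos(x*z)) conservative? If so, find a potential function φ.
No, ∇×F = (-2*x*y + 4*y*z - 2*sin(z) + 5*cos(y), 2*x*sin(x*z) - 5*z*sin(x*z) + 5*sin(x), x*sin(x*y) + 2*y*z + 3*y) ≠ 0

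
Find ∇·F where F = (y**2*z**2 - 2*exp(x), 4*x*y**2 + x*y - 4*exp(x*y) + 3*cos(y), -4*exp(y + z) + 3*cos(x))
8*x*y - 4*x*exp(x*y) + x - 2*exp(x) - 4*exp(y + z) - 3*sin(y)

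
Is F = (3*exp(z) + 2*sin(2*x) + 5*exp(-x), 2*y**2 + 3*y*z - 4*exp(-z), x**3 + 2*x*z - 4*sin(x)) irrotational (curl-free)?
No, ∇×F = (-3*y - 4*exp(-z), -3*x**2 - 2*z + 3*exp(z) + 4*cos(x), 0)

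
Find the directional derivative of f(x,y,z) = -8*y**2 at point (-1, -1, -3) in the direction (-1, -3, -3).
-48*sqrt(19)/19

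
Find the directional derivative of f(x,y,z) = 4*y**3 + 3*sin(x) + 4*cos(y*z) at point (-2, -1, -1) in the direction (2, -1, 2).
-4 + 2*cos(2) + 4*sin(1)/3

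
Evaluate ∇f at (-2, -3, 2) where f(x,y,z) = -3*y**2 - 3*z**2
(0, 18, -12)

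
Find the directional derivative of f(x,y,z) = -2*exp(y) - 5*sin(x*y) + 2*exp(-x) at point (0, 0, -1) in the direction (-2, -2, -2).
4*sqrt(3)/3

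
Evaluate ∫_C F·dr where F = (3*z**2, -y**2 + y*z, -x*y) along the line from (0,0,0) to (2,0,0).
0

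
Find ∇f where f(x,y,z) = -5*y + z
(0, -5, 1)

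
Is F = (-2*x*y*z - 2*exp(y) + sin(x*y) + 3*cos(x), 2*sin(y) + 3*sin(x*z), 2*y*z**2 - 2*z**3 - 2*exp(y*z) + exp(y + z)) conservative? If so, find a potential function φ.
No, ∇×F = (-3*x*cos(x*z) + 2*z**2 - 2*z*exp(y*z) + exp(y + z), -2*x*y, 2*x*z - x*cos(x*y) + 3*z*cos(x*z) + 2*exp(y)) ≠ 0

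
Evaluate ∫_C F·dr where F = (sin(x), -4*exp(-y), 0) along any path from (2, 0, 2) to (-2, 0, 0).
0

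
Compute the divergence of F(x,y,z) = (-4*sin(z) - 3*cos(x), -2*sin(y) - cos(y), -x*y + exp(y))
3*sin(x) + sin(y) - 2*cos(y)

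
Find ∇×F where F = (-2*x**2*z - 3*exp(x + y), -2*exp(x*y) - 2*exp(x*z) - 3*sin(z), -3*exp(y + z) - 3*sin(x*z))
(2*x*exp(x*z) - 3*exp(y + z) + 3*cos(z), -2*x**2 + 3*z*cos(x*z), -2*y*exp(x*y) - 2*z*exp(x*z) + 3*exp(x + y))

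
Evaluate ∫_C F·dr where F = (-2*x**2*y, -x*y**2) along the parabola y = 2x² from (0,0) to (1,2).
-108/35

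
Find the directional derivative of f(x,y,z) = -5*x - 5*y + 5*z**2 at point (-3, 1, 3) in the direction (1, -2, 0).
sqrt(5)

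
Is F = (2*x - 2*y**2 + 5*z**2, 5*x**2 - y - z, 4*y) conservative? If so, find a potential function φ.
No, ∇×F = (5, 10*z, 10*x + 4*y) ≠ 0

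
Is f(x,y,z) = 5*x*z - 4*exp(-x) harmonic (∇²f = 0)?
No, ∇²f = -4*exp(-x)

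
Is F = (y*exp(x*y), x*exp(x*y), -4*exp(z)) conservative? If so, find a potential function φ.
Yes, F is conservative. φ = -4*exp(z) + exp(x*y)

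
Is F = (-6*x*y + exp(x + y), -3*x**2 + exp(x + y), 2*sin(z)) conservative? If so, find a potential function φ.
Yes, F is conservative. φ = -3*x**2*y + exp(x + y) - 2*cos(z)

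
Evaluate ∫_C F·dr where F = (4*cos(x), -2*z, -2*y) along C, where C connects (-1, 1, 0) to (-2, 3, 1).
-6 - 4*sin(2) + 4*sin(1)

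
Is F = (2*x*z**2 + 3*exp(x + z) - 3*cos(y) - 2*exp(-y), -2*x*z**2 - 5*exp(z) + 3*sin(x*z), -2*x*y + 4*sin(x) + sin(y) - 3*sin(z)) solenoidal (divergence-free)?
No, ∇·F = 2*z**2 + 3*exp(x + z) - 3*cos(z)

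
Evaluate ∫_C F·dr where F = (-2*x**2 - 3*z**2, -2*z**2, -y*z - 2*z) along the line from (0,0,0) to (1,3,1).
-17/3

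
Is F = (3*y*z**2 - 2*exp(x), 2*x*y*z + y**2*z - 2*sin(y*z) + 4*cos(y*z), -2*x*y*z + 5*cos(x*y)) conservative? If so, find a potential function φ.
No, ∇×F = (-2*x*y - 2*x*z - 5*x*sin(x*y) - y**2 + 4*y*sin(y*z) + 2*y*cos(y*z), y*(8*z + 5*sin(x*y)), z*(2*y - 3*z)) ≠ 0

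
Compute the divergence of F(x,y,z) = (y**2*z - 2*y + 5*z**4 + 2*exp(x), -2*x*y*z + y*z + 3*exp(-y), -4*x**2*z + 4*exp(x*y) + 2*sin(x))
-4*x**2 - 2*x*z + z + 2*exp(x) - 3*exp(-y)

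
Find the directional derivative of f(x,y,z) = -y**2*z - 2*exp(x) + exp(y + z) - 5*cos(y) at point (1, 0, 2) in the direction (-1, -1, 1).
2*sqrt(3)*E/3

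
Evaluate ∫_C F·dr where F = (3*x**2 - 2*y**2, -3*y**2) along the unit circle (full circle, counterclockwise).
0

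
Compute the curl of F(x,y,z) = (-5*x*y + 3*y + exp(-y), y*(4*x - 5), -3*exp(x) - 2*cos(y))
(2*sin(y), 3*exp(x), 5*x + 4*y - 3 + exp(-y))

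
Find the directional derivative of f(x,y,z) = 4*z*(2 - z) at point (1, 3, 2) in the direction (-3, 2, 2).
-16*sqrt(17)/17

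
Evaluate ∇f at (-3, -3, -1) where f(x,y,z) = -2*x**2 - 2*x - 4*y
(10, -4, 0)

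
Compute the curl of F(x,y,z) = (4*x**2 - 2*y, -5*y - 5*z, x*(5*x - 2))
(5, 2 - 10*x, 2)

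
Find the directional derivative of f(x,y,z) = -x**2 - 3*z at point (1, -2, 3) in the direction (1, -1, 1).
-5*sqrt(3)/3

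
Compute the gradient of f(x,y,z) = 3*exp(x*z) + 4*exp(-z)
(3*z*exp(x*z), 0, 3*x*exp(x*z) - 4*exp(-z))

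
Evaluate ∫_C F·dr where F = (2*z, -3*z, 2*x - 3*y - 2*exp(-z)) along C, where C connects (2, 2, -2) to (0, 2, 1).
-2*exp(2) - 10 + 2*exp(-1)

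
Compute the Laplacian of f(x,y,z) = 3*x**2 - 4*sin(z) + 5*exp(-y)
4*sin(z) + 6 + 5*exp(-y)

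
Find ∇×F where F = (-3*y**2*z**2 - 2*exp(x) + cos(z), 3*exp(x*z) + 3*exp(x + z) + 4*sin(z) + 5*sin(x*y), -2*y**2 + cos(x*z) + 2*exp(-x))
(-3*x*exp(x*z) - 4*y - 3*exp(x + z) - 4*cos(z), -6*y**2*z + z*sin(x*z) - sin(z) + 2*exp(-x), 6*y*z**2 + 5*y*cos(x*y) + 3*z*exp(x*z) + 3*exp(x + z))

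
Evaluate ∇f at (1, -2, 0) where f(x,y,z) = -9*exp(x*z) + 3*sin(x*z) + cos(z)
(0, 0, -6)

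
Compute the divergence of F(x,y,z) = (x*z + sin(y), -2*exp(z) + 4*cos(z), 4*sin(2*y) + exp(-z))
z - exp(-z)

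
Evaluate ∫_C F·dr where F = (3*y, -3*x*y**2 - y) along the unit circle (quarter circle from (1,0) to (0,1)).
-15*pi/16 - 1/2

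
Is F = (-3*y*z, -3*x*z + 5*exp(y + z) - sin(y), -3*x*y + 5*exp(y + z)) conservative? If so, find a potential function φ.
Yes, F is conservative. φ = -3*x*y*z + 5*exp(y + z) + cos(y)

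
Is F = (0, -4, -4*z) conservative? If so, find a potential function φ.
Yes, F is conservative. φ = -4*y - 2*z**2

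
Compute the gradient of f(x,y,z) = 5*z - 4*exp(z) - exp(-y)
(0, exp(-y), 5 - 4*exp(z))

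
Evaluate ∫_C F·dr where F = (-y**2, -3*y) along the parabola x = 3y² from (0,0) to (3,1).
-3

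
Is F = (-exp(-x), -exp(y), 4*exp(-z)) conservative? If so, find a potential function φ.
Yes, F is conservative. φ = -exp(y) - 4*exp(-z) + exp(-x)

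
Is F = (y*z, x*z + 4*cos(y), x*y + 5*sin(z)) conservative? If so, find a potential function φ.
Yes, F is conservative. φ = x*y*z + 4*sin(y) - 5*cos(z)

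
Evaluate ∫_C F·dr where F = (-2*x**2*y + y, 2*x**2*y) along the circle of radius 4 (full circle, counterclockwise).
112*pi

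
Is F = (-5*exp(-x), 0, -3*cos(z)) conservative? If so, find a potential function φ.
Yes, F is conservative. φ = -3*sin(z) + 5*exp(-x)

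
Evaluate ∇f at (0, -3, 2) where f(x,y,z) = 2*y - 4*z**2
(0, 2, -16)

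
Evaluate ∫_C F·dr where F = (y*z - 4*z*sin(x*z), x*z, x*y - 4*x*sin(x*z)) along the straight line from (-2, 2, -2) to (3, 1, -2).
-14 - 4*cos(4) + 4*cos(6)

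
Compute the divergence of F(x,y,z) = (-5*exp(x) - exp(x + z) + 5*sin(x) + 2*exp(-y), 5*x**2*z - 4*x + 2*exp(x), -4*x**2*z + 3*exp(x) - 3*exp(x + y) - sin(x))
-4*x**2 - 5*exp(x) - exp(x + z) + 5*cos(x)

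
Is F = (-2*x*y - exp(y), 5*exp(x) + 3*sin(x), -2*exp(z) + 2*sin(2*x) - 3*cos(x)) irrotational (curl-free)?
No, ∇×F = (0, -3*sin(x) - 4*cos(2*x), 2*x + 5*exp(x) + exp(y) + 3*cos(x))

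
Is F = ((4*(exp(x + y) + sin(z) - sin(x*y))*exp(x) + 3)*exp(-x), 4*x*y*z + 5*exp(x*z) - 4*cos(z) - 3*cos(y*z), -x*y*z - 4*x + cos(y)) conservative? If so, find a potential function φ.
No, ∇×F = (-4*x*y - x*z - 5*x*exp(x*z) - 3*y*sin(y*z) - sin(y) - 4*sin(z), y*z + 4*cos(z) + 4, 4*x*cos(x*y) + 4*y*z + 5*z*exp(x*z) - 4*exp(x + y)) ≠ 0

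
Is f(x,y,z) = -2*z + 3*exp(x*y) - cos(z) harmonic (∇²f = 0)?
No, ∇²f = 3*x**2*exp(x*y) + 3*y**2*exp(x*y) + cos(z)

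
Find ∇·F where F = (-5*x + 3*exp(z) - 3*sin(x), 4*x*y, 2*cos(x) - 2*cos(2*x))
4*x - 3*cos(x) - 5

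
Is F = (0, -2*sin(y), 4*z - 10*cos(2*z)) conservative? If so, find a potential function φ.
Yes, F is conservative. φ = 2*z**2 - 5*sin(2*z) + 2*cos(y)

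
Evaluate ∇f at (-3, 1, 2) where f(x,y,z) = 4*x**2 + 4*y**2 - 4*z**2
(-24, 8, -16)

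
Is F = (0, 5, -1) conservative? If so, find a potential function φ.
Yes, F is conservative. φ = 5*y - z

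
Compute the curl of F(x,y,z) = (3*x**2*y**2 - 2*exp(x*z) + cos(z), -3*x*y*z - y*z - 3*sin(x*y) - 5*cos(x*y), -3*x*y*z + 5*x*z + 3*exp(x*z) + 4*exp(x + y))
(3*x*y - 3*x*z + y + 4*exp(x + y), -2*x*exp(x*z) + 3*y*z - 3*z*exp(x*z) - 5*z - 4*exp(x + y) - sin(z), y*(-6*x**2 - 3*z + 5*sin(x*y) - 3*cos(x*y)))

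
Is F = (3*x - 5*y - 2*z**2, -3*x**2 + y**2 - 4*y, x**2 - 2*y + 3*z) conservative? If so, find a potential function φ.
No, ∇×F = (-2, -2*x - 4*z, 5 - 6*x) ≠ 0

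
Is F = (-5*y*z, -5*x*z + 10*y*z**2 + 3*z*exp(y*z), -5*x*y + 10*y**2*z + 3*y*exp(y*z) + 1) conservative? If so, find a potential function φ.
Yes, F is conservative. φ = -5*x*y*z + 5*y**2*z**2 + z + 3*exp(y*z)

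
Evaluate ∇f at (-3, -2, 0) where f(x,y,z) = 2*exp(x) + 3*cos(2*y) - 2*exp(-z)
(2*exp(-3), 6*sin(4), 2)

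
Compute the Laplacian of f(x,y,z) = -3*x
0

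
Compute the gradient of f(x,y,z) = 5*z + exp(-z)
(0, 0, 5 - exp(-z))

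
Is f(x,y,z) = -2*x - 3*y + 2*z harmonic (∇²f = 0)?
Yes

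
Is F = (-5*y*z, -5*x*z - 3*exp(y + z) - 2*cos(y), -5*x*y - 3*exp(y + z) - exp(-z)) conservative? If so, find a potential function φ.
Yes, F is conservative. φ = -5*x*y*z - 3*exp(y + z) - 2*sin(y) + exp(-z)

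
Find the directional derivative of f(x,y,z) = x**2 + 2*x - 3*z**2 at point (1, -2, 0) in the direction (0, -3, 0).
0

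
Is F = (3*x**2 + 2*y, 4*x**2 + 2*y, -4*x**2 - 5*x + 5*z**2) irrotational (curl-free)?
No, ∇×F = (0, 8*x + 5, 8*x - 2)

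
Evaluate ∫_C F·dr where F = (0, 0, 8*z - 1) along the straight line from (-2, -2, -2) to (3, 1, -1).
-13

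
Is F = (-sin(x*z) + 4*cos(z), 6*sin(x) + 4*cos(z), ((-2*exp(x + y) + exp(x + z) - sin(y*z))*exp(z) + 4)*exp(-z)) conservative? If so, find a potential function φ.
No, ∇×F = (-z*cos(y*z) - 2*exp(x + y) + 4*sin(z), -x*cos(x*z) + 2*exp(x + y) - exp(x + z) - 4*sin(z), 6*cos(x)) ≠ 0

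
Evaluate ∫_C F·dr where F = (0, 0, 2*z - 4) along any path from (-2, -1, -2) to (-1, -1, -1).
-7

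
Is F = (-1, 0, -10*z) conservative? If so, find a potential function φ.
Yes, F is conservative. φ = -x - 5*z**2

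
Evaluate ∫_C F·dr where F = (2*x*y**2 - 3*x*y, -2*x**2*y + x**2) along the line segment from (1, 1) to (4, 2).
-13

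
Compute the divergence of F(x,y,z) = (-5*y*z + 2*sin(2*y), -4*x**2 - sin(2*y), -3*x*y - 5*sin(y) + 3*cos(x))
-2*cos(2*y)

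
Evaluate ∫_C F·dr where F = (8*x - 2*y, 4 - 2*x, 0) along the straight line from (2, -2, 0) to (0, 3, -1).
-4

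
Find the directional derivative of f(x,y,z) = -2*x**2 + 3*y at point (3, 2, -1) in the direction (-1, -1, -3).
9*sqrt(11)/11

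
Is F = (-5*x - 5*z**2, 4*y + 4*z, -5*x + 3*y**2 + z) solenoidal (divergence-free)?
Yes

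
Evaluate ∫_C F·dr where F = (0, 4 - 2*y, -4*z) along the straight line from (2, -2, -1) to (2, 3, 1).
15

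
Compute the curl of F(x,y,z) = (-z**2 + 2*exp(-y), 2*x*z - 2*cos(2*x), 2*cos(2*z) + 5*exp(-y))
(-2*x - 5*exp(-y), -2*z, 2*z + 4*sin(2*x) + 2*exp(-y))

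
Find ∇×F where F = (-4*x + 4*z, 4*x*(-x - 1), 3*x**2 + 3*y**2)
(6*y, 4 - 6*x, -8*x - 4)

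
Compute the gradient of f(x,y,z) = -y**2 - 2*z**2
(0, -2*y, -4*z)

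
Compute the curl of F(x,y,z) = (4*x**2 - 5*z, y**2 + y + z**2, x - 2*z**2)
(-2*z, -6, 0)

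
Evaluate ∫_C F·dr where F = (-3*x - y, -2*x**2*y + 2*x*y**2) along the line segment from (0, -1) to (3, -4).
-150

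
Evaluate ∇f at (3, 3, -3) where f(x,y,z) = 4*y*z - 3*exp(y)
(0, -3*exp(3) - 12, 12)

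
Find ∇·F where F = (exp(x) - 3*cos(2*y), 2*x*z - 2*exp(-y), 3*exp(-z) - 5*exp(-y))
exp(x) - 3*exp(-z) + 2*exp(-y)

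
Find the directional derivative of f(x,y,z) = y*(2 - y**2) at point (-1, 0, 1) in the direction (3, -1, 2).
-sqrt(14)/7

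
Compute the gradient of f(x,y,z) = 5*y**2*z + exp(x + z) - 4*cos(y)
(exp(x + z), 10*y*z + 4*sin(y), 5*y**2 + exp(x + z))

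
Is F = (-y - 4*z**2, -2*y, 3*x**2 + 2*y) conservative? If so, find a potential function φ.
No, ∇×F = (2, -6*x - 8*z, 1) ≠ 0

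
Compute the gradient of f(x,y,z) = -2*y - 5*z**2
(0, -2, -10*z)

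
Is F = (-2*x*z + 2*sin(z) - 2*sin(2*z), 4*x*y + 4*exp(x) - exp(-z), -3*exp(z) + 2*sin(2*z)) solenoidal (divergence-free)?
No, ∇·F = 4*x - 2*z - 3*exp(z) + 4*cos(2*z)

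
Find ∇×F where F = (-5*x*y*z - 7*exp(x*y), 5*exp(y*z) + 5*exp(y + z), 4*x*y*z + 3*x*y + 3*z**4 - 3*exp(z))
(4*x*z + 3*x - 5*y*exp(y*z) - 5*exp(y + z), y*(-5*x - 4*z - 3), x*(5*z + 7*exp(x*y)))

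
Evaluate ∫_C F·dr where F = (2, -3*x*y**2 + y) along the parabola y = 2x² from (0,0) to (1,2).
-20/7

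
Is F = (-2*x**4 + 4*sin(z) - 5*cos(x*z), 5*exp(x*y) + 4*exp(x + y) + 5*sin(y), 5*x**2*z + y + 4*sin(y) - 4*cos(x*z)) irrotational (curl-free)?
No, ∇×F = (4*cos(y) + 1, -10*x*z + 5*x*sin(x*z) - 4*z*sin(x*z) + 4*cos(z), 5*y*exp(x*y) + 4*exp(x + y))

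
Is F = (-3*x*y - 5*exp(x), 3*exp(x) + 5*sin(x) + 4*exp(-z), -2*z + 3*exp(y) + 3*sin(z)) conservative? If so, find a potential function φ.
No, ∇×F = (3*exp(y) + 4*exp(-z), 0, 3*x + 3*exp(x) + 5*cos(x)) ≠ 0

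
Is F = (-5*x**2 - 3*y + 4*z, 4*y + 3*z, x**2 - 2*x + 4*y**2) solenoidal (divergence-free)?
No, ∇·F = 4 - 10*x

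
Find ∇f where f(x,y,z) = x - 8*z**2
(1, 0, -16*z)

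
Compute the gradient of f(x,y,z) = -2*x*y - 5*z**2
(-2*y, -2*x, -10*z)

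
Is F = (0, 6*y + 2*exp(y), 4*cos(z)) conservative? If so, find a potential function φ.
Yes, F is conservative. φ = 3*y**2 + 2*exp(y) + 4*sin(z)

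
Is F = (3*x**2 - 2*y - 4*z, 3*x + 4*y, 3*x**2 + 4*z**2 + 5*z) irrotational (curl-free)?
No, ∇×F = (0, -6*x - 4, 5)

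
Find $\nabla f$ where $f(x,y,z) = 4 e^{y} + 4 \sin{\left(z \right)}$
(0, 4*exp(y), 4*cos(z))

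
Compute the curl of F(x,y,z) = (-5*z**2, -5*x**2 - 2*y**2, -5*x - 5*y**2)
(-10*y, 5 - 10*z, -10*x)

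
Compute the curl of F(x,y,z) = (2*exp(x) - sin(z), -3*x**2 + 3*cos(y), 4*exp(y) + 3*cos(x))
(4*exp(y), 3*sin(x) - cos(z), -6*x)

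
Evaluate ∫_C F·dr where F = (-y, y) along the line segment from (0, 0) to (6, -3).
27/2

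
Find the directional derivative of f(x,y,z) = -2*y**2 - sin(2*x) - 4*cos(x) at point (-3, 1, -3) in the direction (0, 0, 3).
0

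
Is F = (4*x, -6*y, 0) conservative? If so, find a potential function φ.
Yes, F is conservative. φ = 2*x**2 - 3*y**2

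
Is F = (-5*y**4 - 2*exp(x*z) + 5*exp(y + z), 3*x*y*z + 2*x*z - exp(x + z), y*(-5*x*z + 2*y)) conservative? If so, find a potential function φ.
No, ∇×F = (-3*x*y - 5*x*z - 2*x + 4*y + exp(x + z), -2*x*exp(x*z) + 5*y*z + 5*exp(y + z), 20*y**3 + 3*y*z + 2*z - exp(x + z) - 5*exp(y + z)) ≠ 0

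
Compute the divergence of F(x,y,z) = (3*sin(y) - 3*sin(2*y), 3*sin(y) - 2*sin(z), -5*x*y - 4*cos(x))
3*cos(y)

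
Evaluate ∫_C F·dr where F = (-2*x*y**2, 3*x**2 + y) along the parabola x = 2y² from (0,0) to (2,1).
7/30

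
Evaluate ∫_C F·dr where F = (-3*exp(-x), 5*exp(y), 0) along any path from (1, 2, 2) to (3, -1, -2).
(-5*exp(5) + 3 + 2*exp(2))*exp(-3)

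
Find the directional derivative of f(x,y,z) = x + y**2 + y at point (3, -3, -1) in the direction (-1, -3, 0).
7*sqrt(10)/5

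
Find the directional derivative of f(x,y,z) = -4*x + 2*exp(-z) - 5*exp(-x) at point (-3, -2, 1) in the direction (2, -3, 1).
sqrt(14)*(-4*E - 1 + 5*exp(4))*exp(-1)/7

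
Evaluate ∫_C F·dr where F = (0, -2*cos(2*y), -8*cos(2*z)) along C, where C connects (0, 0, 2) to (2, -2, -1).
5*sin(4) + 4*sin(2)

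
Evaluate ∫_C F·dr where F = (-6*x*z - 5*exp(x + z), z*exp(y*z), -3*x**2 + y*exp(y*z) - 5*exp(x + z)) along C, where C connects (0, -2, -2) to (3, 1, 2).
-5*exp(5) - exp(4) - 54 + 5*exp(-2) + exp(2)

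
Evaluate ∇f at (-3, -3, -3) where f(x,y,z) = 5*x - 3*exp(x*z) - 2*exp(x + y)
(-2*exp(-6) + 5 + 9*exp(9), -2*exp(-6), 9*exp(9))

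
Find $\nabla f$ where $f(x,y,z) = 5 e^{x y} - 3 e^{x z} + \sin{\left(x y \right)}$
(5*y*exp(x*y) + y*cos(x*y) - 3*z*exp(x*z), x*(5*exp(x*y) + cos(x*y)), -3*x*exp(x*z))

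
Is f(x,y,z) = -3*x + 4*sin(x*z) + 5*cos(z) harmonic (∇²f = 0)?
No, ∇²f = -4*x**2*sin(x*z) - 4*z**2*sin(x*z) - 5*cos(z)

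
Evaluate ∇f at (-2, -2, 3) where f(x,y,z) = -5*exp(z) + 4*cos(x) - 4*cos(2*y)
(4*sin(2), -8*sin(4), -5*exp(3))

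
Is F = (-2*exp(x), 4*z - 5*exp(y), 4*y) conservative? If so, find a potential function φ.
Yes, F is conservative. φ = 4*y*z - 2*exp(x) - 5*exp(y)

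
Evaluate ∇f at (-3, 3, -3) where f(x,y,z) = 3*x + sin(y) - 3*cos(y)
(3, cos(3) + 3*sin(3), 0)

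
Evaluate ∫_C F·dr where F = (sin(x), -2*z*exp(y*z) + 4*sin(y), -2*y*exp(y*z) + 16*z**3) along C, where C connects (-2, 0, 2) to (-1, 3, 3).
-2*exp(9) - cos(1) + cos(2) - 4*cos(3) + 266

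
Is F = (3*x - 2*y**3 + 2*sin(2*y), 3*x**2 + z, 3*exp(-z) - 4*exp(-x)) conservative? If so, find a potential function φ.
No, ∇×F = (-1, -4*exp(-x), 6*x + 6*y**2 - 4*cos(2*y)) ≠ 0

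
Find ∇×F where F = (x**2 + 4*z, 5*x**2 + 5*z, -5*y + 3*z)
(-10, 4, 10*x)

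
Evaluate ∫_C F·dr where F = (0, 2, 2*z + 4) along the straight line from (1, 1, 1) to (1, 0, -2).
-11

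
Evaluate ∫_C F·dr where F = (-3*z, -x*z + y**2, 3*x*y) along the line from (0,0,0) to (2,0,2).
-6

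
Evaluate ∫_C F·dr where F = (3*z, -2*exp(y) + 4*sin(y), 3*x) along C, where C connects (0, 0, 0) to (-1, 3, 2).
-2*exp(3) - 4*cos(3)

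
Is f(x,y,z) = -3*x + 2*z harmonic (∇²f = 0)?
Yes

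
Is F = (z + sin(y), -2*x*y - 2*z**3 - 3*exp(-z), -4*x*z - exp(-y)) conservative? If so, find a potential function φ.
No, ∇×F = (6*z**2 - 3*exp(-z) + exp(-y), 4*z + 1, -2*y - cos(y)) ≠ 0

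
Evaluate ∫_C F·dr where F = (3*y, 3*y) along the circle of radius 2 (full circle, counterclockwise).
-12*pi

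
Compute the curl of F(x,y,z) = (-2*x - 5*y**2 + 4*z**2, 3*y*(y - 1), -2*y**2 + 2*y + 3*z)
(2 - 4*y, 8*z, 10*y)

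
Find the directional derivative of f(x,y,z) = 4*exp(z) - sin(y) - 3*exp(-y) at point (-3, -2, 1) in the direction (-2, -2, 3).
2*sqrt(17)*(-3*exp(2) + cos(2) + 6*E)/17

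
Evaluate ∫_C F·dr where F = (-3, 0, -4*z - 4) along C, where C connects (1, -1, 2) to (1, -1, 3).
-14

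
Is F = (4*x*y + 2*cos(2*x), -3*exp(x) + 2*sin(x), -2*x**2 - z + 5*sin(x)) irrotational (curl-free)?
No, ∇×F = (0, 4*x - 5*cos(x), -4*x - 3*exp(x) + 2*cos(x))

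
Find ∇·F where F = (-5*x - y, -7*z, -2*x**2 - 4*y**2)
-5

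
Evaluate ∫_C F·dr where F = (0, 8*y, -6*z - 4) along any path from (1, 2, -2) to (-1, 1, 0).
-8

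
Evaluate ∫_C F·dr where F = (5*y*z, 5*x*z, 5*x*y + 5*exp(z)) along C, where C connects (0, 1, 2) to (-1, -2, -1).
-5*exp(2) - 10 + 5*exp(-1)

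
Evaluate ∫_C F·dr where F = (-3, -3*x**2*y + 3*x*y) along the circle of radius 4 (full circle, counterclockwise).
0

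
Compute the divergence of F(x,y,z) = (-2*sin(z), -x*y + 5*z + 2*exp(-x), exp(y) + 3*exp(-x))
-x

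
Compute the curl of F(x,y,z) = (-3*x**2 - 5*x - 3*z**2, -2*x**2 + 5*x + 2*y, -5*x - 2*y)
(-2, 5 - 6*z, 5 - 4*x)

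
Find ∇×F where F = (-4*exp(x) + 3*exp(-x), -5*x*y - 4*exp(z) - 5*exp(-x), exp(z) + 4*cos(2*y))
(4*exp(z) - 8*sin(2*y), 0, -5*y + 5*exp(-x))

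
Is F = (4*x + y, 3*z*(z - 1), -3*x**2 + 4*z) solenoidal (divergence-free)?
No, ∇·F = 8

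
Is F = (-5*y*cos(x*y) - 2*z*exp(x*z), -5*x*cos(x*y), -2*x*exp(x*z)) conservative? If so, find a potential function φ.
Yes, F is conservative. φ = -2*exp(x*z) - 5*sin(x*y)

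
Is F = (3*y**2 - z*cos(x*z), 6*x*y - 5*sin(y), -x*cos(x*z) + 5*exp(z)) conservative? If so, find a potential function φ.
Yes, F is conservative. φ = 3*x*y**2 + 5*exp(z) - sin(x*z) + 5*cos(y)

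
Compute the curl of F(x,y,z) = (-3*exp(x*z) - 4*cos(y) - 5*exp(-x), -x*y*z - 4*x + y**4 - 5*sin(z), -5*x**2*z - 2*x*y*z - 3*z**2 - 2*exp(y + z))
(x*y - 2*x*z - 2*exp(y + z) + 5*cos(z), 10*x*z - 3*x*exp(x*z) + 2*y*z, -y*z - 4*sin(y) - 4)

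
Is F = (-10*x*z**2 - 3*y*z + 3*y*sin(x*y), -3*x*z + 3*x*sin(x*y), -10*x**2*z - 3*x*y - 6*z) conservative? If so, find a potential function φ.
Yes, F is conservative. φ = -5*x**2*z**2 - 3*x*y*z - 3*z**2 - 3*cos(x*y)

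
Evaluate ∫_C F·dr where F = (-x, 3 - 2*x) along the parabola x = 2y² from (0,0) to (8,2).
-110/3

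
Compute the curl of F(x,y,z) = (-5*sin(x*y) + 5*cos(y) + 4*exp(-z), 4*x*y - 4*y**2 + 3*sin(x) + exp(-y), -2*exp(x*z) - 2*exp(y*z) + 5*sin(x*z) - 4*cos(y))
(-2*z*exp(y*z) + 4*sin(y), 2*z*exp(x*z) - 5*z*cos(x*z) - 4*exp(-z), 5*x*cos(x*y) + 4*y + 5*sin(y) + 3*cos(x))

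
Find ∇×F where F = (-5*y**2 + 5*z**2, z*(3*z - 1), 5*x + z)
(1 - 6*z, 10*z - 5, 10*y)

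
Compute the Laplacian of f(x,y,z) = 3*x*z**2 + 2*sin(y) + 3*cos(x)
6*x - 2*sin(y) - 3*cos(x)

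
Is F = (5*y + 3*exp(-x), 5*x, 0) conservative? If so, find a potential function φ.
Yes, F is conservative. φ = 5*x*y - 3*exp(-x)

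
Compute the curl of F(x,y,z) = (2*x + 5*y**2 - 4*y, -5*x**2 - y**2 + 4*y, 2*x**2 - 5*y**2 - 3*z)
(-10*y, -4*x, -10*x - 10*y + 4)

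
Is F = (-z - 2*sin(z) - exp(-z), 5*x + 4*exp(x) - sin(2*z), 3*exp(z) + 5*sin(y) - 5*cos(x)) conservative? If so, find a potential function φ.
No, ∇×F = (5*cos(y) + 2*cos(2*z), -5*sin(x) - 2*cos(z) - 1 + exp(-z), 4*exp(x) + 5) ≠ 0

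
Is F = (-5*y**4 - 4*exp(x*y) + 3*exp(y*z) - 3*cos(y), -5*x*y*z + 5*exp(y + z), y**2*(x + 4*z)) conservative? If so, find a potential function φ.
No, ∇×F = (7*x*y + 8*y*z - 5*exp(y + z), y*(-y + 3*exp(y*z)), 4*x*exp(x*y) + 20*y**3 - 5*y*z - 3*z*exp(y*z) - 3*sin(y)) ≠ 0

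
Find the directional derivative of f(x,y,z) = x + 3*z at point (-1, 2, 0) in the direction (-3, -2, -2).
-9*sqrt(17)/17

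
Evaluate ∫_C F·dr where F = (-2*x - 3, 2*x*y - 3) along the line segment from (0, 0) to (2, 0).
-10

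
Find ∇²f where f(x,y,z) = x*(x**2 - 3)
6*x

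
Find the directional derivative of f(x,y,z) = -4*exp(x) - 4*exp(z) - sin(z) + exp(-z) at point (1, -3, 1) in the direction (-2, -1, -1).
sqrt(6)*(1 + E*cos(1) + 12*exp(2))*exp(-1)/6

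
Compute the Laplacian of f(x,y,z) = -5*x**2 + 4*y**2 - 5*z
-2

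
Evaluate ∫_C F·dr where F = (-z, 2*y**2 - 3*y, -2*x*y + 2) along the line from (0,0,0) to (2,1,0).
-5/6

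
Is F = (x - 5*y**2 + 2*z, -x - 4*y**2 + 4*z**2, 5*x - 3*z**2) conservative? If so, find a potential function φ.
No, ∇×F = (-8*z, -3, 10*y - 1) ≠ 0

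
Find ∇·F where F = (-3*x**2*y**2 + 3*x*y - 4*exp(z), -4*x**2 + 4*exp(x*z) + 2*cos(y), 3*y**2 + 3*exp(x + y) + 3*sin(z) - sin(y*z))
-6*x*y**2 - y*cos(y*z) + 3*y - 2*sin(y) + 3*cos(z)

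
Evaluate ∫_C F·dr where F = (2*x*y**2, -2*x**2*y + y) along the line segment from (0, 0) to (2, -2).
2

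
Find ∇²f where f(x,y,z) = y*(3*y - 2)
6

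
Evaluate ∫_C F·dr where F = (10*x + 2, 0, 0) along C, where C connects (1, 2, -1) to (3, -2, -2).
44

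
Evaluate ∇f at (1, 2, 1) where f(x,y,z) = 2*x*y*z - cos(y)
(4, sin(2) + 2, 4)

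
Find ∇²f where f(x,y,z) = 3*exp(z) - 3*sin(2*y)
3*exp(z) + 12*sin(2*y)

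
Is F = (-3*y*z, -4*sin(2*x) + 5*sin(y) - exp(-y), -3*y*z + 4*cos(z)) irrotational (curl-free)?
No, ∇×F = (-3*z, -3*y, 3*z - 8*cos(2*x))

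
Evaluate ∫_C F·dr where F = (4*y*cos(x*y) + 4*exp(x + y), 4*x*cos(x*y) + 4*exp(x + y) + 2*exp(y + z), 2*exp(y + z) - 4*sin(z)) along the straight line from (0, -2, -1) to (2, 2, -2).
4*sin(4) - 4*cos(1) + 4*cos(2) - 4*exp(-2) - 2*exp(-3) + 2 + 4*exp(4)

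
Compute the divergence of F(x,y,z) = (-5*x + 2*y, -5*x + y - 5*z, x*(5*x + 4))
-4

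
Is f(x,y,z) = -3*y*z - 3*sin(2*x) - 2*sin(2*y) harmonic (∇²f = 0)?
No, ∇²f = 12*sin(2*x) + 8*sin(2*y)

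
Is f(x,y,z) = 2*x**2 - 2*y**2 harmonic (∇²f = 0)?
Yes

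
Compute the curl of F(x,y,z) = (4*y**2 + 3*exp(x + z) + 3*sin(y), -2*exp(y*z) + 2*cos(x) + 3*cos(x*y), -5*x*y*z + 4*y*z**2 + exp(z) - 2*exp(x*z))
(-5*x*z + 2*y*exp(y*z) + 4*z**2, 5*y*z + 2*z*exp(x*z) + 3*exp(x + z), -3*y*sin(x*y) - 8*y - 2*sin(x) - 3*cos(y))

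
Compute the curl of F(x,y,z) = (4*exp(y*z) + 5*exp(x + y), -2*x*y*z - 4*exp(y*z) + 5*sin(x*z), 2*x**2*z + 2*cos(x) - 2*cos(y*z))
(2*x*y - 5*x*cos(x*z) + 4*y*exp(y*z) + 2*z*sin(y*z), -4*x*z + 4*y*exp(y*z) + 2*sin(x), -2*y*z - 4*z*exp(y*z) + 5*z*cos(x*z) - 5*exp(x + y))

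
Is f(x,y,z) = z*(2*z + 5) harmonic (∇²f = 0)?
No, ∇²f = 4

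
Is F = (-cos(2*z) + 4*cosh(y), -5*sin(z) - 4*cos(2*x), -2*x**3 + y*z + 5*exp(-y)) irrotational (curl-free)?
No, ∇×F = (z + 5*cos(z) - 5*exp(-y), 6*x**2 + 2*sin(2*z), 8*sin(2*x) - 4*sinh(y))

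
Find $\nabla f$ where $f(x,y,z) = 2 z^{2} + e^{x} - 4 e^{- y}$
(exp(x), 4*exp(-y), 4*z)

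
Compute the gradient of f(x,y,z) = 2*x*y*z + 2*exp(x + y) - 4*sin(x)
(2*y*z + 2*exp(x + y) - 4*cos(x), 2*x*z + 2*exp(x + y), 2*x*y)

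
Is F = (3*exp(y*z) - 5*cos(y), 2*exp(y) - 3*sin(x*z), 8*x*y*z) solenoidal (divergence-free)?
No, ∇·F = 8*x*y + 2*exp(y)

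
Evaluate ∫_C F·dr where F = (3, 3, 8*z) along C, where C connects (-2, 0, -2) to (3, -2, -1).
-3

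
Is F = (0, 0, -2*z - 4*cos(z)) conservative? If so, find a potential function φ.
Yes, F is conservative. φ = -z**2 - 4*sin(z)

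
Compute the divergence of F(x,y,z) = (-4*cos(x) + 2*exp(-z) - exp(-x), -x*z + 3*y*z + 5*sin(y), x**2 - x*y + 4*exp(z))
3*z + 4*exp(z) + 4*sin(x) + 5*cos(y) + exp(-x)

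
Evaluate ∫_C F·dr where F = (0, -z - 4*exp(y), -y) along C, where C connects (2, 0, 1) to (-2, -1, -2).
2 - 4*exp(-1)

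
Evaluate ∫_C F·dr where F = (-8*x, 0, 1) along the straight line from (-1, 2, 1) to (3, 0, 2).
-31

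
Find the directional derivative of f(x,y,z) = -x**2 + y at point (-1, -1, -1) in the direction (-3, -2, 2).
-8*sqrt(17)/17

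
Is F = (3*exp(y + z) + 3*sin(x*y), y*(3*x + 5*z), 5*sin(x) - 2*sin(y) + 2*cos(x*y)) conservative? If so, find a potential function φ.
No, ∇×F = (-2*x*sin(x*y) - 5*y - 2*cos(y), 2*y*sin(x*y) + 3*exp(y + z) - 5*cos(x), -3*x*cos(x*y) + 3*y - 3*exp(y + z)) ≠ 0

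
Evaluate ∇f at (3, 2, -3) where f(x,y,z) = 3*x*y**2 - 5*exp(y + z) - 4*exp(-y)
(12, -5*exp(-1) + 4*exp(-2) + 36, -5*exp(-1))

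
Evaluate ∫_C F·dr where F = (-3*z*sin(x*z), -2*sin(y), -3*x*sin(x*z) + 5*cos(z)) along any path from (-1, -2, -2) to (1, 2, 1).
-3*cos(2) + 3*cos(1) + 5*sin(1) + 5*sin(2)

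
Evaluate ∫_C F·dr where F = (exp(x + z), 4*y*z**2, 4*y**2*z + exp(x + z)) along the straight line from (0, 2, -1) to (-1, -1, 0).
-8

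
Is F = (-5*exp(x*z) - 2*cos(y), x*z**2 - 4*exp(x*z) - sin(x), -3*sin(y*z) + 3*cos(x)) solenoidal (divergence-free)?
No, ∇·F = -3*y*cos(y*z) - 5*z*exp(x*z)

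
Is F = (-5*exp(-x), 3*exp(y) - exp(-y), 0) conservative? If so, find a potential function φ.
Yes, F is conservative. φ = 3*exp(y) + exp(-y) + 5*exp(-x)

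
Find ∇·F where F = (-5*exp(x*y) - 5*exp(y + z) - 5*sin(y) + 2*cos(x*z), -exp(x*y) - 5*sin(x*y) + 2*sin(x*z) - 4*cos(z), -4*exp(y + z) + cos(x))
-x*exp(x*y) - 5*x*cos(x*y) - 5*y*exp(x*y) - 2*z*sin(x*z) - 4*exp(y + z)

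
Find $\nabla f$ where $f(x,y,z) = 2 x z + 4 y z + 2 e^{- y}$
(2*z, 4*z - 2*exp(-y), 2*x + 4*y)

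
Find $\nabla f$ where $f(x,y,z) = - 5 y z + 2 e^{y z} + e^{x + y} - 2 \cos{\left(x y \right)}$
(2*y*sin(x*y) + exp(x + y), 2*x*sin(x*y) + 2*z*exp(y*z) - 5*z + exp(x + y), y*(2*exp(y*z) - 5))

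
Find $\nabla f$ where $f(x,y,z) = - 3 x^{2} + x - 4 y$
(1 - 6*x, -4, 0)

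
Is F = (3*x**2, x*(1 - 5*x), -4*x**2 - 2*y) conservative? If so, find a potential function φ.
No, ∇×F = (-2, 8*x, 1 - 10*x) ≠ 0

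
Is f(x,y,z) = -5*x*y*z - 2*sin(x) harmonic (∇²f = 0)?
No, ∇²f = 2*sin(x)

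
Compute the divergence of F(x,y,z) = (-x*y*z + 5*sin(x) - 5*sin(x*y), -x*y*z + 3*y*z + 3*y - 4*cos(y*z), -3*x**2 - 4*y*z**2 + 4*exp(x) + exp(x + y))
-x*z - 9*y*z - 5*y*cos(x*y) + 4*z*sin(y*z) + 3*z + 5*cos(x) + 3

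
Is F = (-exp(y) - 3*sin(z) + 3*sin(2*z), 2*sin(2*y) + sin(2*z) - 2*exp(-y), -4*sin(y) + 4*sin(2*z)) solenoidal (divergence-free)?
No, ∇·F = 4*cos(2*y) + 8*cos(2*z) + 2*exp(-y)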